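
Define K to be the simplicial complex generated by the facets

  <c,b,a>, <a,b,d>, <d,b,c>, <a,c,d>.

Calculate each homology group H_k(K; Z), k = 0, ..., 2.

H_0 ≅ Z,  H_1 = 0,  H_2 ≅ Z.

Take the total order a < b < c < d on the vertex set. Then K (dimension 2) consists of the simplices:

  0-simplices (4): a, b, c, d
  1-simplices (6): ab, ac, ad, bc, bd, cd
  2-simplices (4): abc, abd, acd, bcd

so the chain groups are C_0 ≅ Z^4, C_1 ≅ Z^6, C_2 ≅ Z^4.

∂_1: C_1 → C_0 maps an edge to its endpoints' difference, ∂[p,q] = q − p.
The 4×6 boundary matrix has rank 3 and Smith normal form diag(1,1,1).

The boundary map ∂_2: C_2 → C_1 maps a triangle to the signed sum of its edges. For instance
  ∂acd = cd − ad + ac,
  ∂bcd = cd − bd + bc.
The resulting 6×4 matrix has rank 3, and its Smith normal form has invariant factors (1,1,1).

From H_k ≅ ker(∂_k) / im(∂_{k+1}) we obtain:

  H_0: rank C_0 − rank ∂_1 = 4 − 3 = 1, and the invariant factors of ∂_1 are all 1, so H_0 = Z.
  H_1: rank ker ∂_1 − rank ∂_2 = (6 − 3) − 3 = 0, and the invariant factors of ∂_2 are all 1, so H_1 = 0.
  H_2: rank ker ∂_2 − rank ∂_3 = (4 − 3) − 0 = 1, and there is no ∂_3, so H_2 = Z.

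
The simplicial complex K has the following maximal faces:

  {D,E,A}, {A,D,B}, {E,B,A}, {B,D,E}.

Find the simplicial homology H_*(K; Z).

Take the total order A < B < D < E on the vertex set. Then K (dimension 2) consists of the simplices:

  0-simplices (4): A, B, D, E
  1-simplices (6): AB, AD, AE, BD, BE, DE
  2-simplices (4): ABD, ABE, ADE, BDE

giving chain groups C_0 ≅ Z^4, C_1 ≅ Z^6, C_2 ≅ Z^4.

The boundary map ∂_1: C_1 → C_0 maps an edge to its endpoints' difference, ∂[p,q] = q − p. For instance
  ∂BE = E − B.
The 4×6 boundary matrix has rank 3 and Smith normal form diag(1,1,1).

∂_2: C_2 → C_1 acts by ∂[p,q,r] = [q,r] − [p,r] + [p,q]. For instance
  ∂ADE = DE − AE + AD,
  ∂ABD = BD − AD + AB.
As a 6×4 matrix over Z this has rank 3, with invariant factors (1,1,1).

Now H_k = ker ∂_k / im ∂_{k+1}, so:

  H_0: rank C_0 − rank ∂_1 = 4 − 3 = 1, and the invariant factors of ∂_1 are all 1, so H_0 ≅ Z.
  H_1: rank ker ∂_1 − rank ∂_2 = (6 − 3) − 3 = 0, and the invariant factors of ∂_2 are all 1, so H_1 ≅ 0.
  H_2: rank ker ∂_2 − rank ∂_3 = (4 − 3) − 0 = 1, and there is no ∂_3, so H_2 ≅ Z.

(K is a triangulation of the 2-sphere S^2.)

H_0 ≅ Z,  H_1 = 0,  H_2 ≅ Z.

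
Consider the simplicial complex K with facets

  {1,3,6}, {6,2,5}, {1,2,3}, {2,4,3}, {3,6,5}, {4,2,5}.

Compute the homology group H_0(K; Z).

We work with the vertex ordering 1 < 2 < 3 < 4 < 5 < 6. The simplices of K, each written with vertices in increasing order, are:

  0-simplices (6): [1], [2], [3], [4], [5], [6]
  1-simplices (12): [1,2], [1,3], [1,6], [2,3], [2,4], [2,5], [2,6], [3,4], [3,5], [3,6], [4,5], [5,6]
  2-simplices (6): [1,2,3], [1,3,6], [2,3,4], [2,4,5], [2,5,6], [3,5,6]

Hence C_0 ≅ Z^6, C_1 ≅ Z^12, C_2 ≅ Z^6.

Boundary ∂_1: C_1 → C_0 sends each edge [p,q] (with p < q) to q − p. For instance
  ∂[3,5] = [5] − [3].
As a 6×12 matrix over Z this has rank 5, with invariant factors (1,1,1,1,1).

∂_2: C_2 → C_1 sends each 2-simplex [p,q,r] to [q,r] − [p,r] + [p,q]. For instance
  ∂[2,3,4] = [3,4] − [2,4] + [2,3],
  ∂[1,2,3] = [2,3] − [1,3] + [1,2].
This gives a 12×6 integer matrix of rank 6; reducing to Smith normal form yields diagonal entries (1,1,1,1,1,1).

From H_k ≅ ker(∂_k) / im(∂_{k+1}) we obtain:

  H_0: rank C_0 − rank ∂_1 = 6 − 5 = 1, and the invariant factors of ∂_1 are all 1, so H_0 = Z.

H_0 = Z.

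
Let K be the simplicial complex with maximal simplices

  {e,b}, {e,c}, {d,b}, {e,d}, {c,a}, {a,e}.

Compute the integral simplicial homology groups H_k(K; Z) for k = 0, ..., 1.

We work with the vertex ordering a < b < c < d < e. The simplices of K, each written with vertices in increasing order, are:

  0-simplices (5): a, b, c, d, e
  1-simplices (6): ac, ae, bd, be, ce, de

Hence C_0 ≅ Z^5, C_1 ≅ Z^6.

The boundary map ∂_1: C_1 → C_0 is given by ∂[p,q] = [q] − [p]. For instance
  ∂be = e − b.
The resulting 5×6 matrix has rank 4, and its Smith normal form has invariant factors (1,1,1,1).

Computing H_k = (kernel of ∂_k) / (image of ∂_{k+1}):

  H_0: rank C_0 − rank ∂_1 = 5 − 4 = 1, and the invariant factors of ∂_1 are all 1, so H_0 ≅ Z.
  H_1: rank ker ∂_1 − rank ∂_2 = (6 − 4) − 0 = 2, and there is no ∂_2, so H_1 ≅ Z^2.

As a check, the Euler characteristic is 5 − 6 = -1, which agrees with 1 − 2 = -1.

H_0 = Z,  H_1 = Z^2.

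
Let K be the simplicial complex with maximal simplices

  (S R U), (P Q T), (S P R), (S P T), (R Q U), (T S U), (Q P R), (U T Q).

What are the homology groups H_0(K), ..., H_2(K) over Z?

H_0 ≅ Z,  H_1 = 0,  H_2 ≅ Z.

We work with the vertex ordering P < Q < R < S < T < U. The simplices of K, each written with vertices in increasing order, are:

  0-simplices (6): P, Q, R, S, T, U
  1-simplices (12): PQ, PR, PS, PT, QR, QT, QU, RS, RU, ST, SU, TU
  2-simplices (8): PQR, PQT, PRS, PST, QRU, QTU, RSU, STU

giving chain groups C_0 ≅ Z^6, C_1 ≅ Z^12, C_2 ≅ Z^8.

∂_1: C_1 → C_0 sends each edge [p,q] (with p < q) to q − p. For instance
  ∂PR = R − P.
As a 6×12 matrix over Z this has rank 5, with invariant factors (1,1,1,1,1).

∂_2: C_2 → C_1 sends each 2-simplex [p,q,r] to [q,r] − [p,r] + [p,q]. For instance
  ∂QTU = TU − QU + QT,
  ∂PRS = RS − PS + PR.
This gives a 12×8 integer matrix of rank 7; reducing to Smith normal form yields diagonal entries (1,1,1,1,1,1,1).

Computing H_k = (kernel of ∂_k) / (image of ∂_{k+1}):

  H_0: rank C_0 − rank ∂_1 = 6 − 5 = 1, and the invariant factors of ∂_1 are all 1, so H_0 ≅ Z.
  H_1: rank ker ∂_1 − rank ∂_2 = (12 − 5) − 7 = 0, and the invariant factors of ∂_2 are all 1, so H_1 ≅ 0.
  H_2: rank ker ∂_2 − rank ∂_3 = (8 − 7) − 0 = 1, and there is no ∂_3, so H_2 ≅ Z.

As a check, the Euler characteristic is 6 − 12 + 8 = 2, which agrees with 1 − 0 + 1 = 2.
(K is a triangulation of the 2-sphere S^2.)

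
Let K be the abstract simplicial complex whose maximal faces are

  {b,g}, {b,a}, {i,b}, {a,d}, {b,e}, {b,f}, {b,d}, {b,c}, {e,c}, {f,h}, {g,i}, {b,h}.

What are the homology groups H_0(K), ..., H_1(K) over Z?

Order the vertices as a < b < c < d < e < f < g < h < i. Listing each simplex with vertices in this order, K has dimension 1 with simplices:

  0-simplices (9): a, b, c, d, e, f, g, h, i
  1-simplices (12): ab, ad, bc, bd, be, bf, bg, bh, bi, ce, fh, gi

so the chain groups are C_0 ≅ Z^9, C_1 ≅ Z^12.

Boundary ∂_1: C_1 → C_0 sends each edge [p,q] (with p < q) to q − p. For instance
  ∂gi = i − g.
The 9×12 boundary matrix has rank 8 and Smith normal form diag(1,1,1,1,1,1,1,1).

From H_k ≅ ker(∂_k) / im(∂_{k+1}) we obtain:

  H_0: rank C_0 − rank ∂_1 = 9 − 8 = 1, and the invariant factors of ∂_1 are all 1, so H_0 = Z.
  H_1: rank ker ∂_1 − rank ∂_2 = (12 − 8) − 0 = 4, and there is no ∂_2, so H_1 = Z^4.

As a check, the Euler characteristic is 9 − 12 = -3, which agrees with 1 − 4 = -3.

H_0 ≅ Z,  H_1 ≅ Z^4.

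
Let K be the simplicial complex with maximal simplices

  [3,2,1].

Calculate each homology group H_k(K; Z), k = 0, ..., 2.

We work with the vertex ordering 1 < 2 < 3. The simplices of K, each written with vertices in increasing order, are:

  0-simplices (3): [1], [2], [3]
  1-simplices (3): [1,2], [1,3], [2,3]
  2-simplices (1): [1,2,3]

Hence C_0 ≅ Z^3, C_1 ≅ Z^3, C_2 ≅ Z^1.

Boundary ∂_1: C_1 → C_0 sends each edge [p,q] (with p < q) to q − p.
The 3×3 boundary matrix has rank 2 and Smith normal form diag(1,1).

∂_2: C_2 → C_1 maps a triangle to the signed sum of its edges. For instance
  ∂[1,2,3] = [2,3] − [1,3] + [1,2].
The resulting 3×1 matrix has rank 1, and its Smith normal form has invariant factors (1).

Now H_k = ker ∂_k / im ∂_{k+1}, so:

  H_0: rank C_0 − rank ∂_1 = 3 − 2 = 1, and the invariant factors of ∂_1 are all 1, so H_0 = Z.
  H_1: rank ker ∂_1 − rank ∂_2 = (3 − 2) − 1 = 0, and the invariant factors of ∂_2 are all 1, so H_1 = 0.
  H_2: rank ker ∂_2 − rank ∂_3 = (1 − 1) − 0 = 0, and there is no ∂_3, so H_2 = 0.

(K is a triangulation of the 2-simplex.)

H_0 ≅ Z,  H_1 = 0,  H_2 = 0.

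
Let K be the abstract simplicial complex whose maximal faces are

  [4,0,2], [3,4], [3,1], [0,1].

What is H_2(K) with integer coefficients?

Take the total order 0 < 1 < 2 < 3 < 4 on the vertex set. Then K (dimension 2) consists of the simplices:

  0-simplices (5): [0], [1], [2], [3], [4]
  1-simplices (6): [0,1], [0,2], [0,4], [1,3], [2,4], [3,4]
  2-simplices (1): [0,2,4]

giving chain groups C_0 ≅ Z^5, C_1 ≅ Z^6, C_2 ≅ Z^1.

∂_1: C_1 → C_0 sends each edge [p,q] (with p < q) to q − p.
The resulting 5×6 matrix has rank 4, and its Smith normal form has invariant factors (1,1,1,1).

The boundary map ∂_2: C_2 → C_1 sends each 2-simplex [p,q,r] to [q,r] − [p,r] + [p,q]. For instance
  ∂[0,2,4] = [2,4] − [0,4] + [0,2].
This gives a 6×1 integer matrix of rank 1; reducing to Smith normal form yields diagonal entries (1).

From H_k ≅ ker(∂_k) / im(∂_{k+1}) we obtain:

  H_2: rank ker ∂_2 − rank ∂_3 = (1 − 1) − 0 = 0, and there is no ∂_3, so H_2 = 0.

H_2 ≅ 0.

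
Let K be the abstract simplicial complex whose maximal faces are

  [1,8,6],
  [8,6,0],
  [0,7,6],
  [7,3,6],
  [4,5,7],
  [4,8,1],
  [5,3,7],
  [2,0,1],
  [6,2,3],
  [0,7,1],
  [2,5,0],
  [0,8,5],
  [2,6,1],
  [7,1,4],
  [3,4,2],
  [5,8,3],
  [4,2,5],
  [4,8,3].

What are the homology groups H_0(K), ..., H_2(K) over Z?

H_0 ≅ Z,  H_1 ≅ Z ⊕ Z/2Z,  H_2 = 0.

K has 9 vertices, 27 edges, 18 triangles.
rank ∂_0 = 0, rank ∂_1 = 8 ⇒ b_0 = 9 − 0 − 8 = 1; all invariant factors of ∂_1 are 1 so no torsion. So H_0 ≅ Z.
rank ∂_1 = 8, rank ∂_2 = 18 ⇒ b_1 = 27 − 8 − 18 = 1; ∂_2 has invariant factor(s) [2] giving torsion. So H_1 ≅ Z ⊕ Z/2Z.
rank ∂_2 = 18, rank ∂_3 = 0 ⇒ b_2 = 18 − 18 − 0 = 0. So H_2 ≅ 0.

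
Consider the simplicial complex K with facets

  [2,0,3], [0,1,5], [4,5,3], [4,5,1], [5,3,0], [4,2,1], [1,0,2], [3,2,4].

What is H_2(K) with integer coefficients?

H_2 ≅ Z.

Take the total order 0 < 1 < 2 < 3 < 4 < 5 on the vertex set. Then K (dimension 2) consists of the simplices:

  0-simplices (6): [0], [1], [2], [3], [4], [5]
  1-simplices (12): [0,1], [0,2], [0,3], [0,5], [1,2], [1,4], [1,5], [2,3], [2,4], [3,4], [3,5], [4,5]
  2-simplices (8): [0,1,2], [0,1,5], [0,2,3], [0,3,5], [1,2,4], [1,4,5], [2,3,4], [3,4,5]

Hence C_0 ≅ Z^6, C_1 ≅ Z^12, C_2 ≅ Z^8.

Boundary ∂_1: C_1 → C_0 maps an edge to its endpoints' difference, ∂[p,q] = q − p. For instance
  ∂[4,5] = [5] − [4].
The 6×12 boundary matrix has rank 5 and Smith normal form diag(1,1,1,1,1).

Boundary ∂_2: C_2 → C_1 maps a triangle to the signed sum of its edges. For instance
  ∂[0,2,3] = [2,3] − [0,3] + [0,2],
  ∂[3,4,5] = [4,5] − [3,5] + [3,4].
This gives a 12×8 integer matrix of rank 7; reducing to Smith normal form yields diagonal entries (1,1,1,1,1,1,1).

Reading off H_k = ker ∂_k / im ∂_{k+1}:

  H_2: rank ker ∂_2 − rank ∂_3 = (8 − 7) − 0 = 1, and there is no ∂_3, so H_2 = Z.

(K is a triangulation of the 2-sphere S^2.)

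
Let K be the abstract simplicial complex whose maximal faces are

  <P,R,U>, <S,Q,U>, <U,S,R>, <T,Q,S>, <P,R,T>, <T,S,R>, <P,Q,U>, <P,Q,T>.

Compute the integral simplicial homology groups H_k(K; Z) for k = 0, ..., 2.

H_0 = Z,  H_1 = 0,  H_2 = Z.

K has 6 vertices, 12 edges, 8 triangles.
rank ∂_0 = 0, rank ∂_1 = 5 ⇒ b_0 = 6 − 0 − 5 = 1; all invariant factors of ∂_1 are 1 so no torsion. So H_0 = Z.
rank ∂_1 = 5, rank ∂_2 = 7 ⇒ b_1 = 12 − 5 − 7 = 0; all invariant factors of ∂_2 are 1 so no torsion. So H_1 = 0.
rank ∂_2 = 7, rank ∂_3 = 0 ⇒ b_2 = 8 − 7 − 0 = 1. So H_2 = Z.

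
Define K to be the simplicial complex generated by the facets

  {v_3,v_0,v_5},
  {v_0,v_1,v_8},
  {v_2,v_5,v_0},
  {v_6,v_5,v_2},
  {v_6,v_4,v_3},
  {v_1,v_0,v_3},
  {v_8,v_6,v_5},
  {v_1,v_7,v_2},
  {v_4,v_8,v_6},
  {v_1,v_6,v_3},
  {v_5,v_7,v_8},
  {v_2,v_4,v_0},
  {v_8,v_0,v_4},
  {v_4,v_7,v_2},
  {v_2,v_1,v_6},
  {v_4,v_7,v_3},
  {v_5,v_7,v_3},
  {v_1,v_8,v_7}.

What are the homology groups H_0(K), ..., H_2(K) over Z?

We work with the vertex ordering v_0 < v_1 < v_2 < v_3 < v_4 < v_5 < v_6 < v_7 < v_8. The simplices of K, each written with vertices in increasing order, are:

  0-simplices (9): [v_0], [v_1], [v_2], [v_3], [v_4], [v_5], [v_6], [v_7], [v_8]
  1-simplices (27): (27 of them)
  2-simplices (18): (18 of them)

so the chain groups are C_0 ≅ Z^9, C_1 ≅ Z^27, C_2 ≅ Z^18.

The boundary map ∂_1: C_1 → C_0 maps an edge to its endpoints' difference, ∂[p,q] = q − p. For instance
  ∂[v_4,v_6] = [v_6] − [v_4].
The 9×27 boundary matrix has rank 8 and Smith normal form diag(1,1,1,1,1,1,1,1).

The boundary map ∂_2: C_2 → C_1 sends each 2-simplex [p,q,r] to [q,r] − [p,r] + [p,q]. For instance
  ∂[v_3,v_4,v_6] = [v_4,v_6] − [v_3,v_6] + [v_3,v_4],
  ∂[v_1,v_2,v_6] = [v_2,v_6] − [v_1,v_6] + [v_1,v_2].
This gives a 27×18 integer matrix of rank 17; reducing to Smith normal form yields diagonal entries (1,1,1,1,1,1,1,1,1,1,1,1,1,1,1,1,1).

Now H_k = ker ∂_k / im ∂_{k+1}, so:

  H_0: rank C_0 − rank ∂_1 = 9 − 8 = 1, and the invariant factors of ∂_1 are all 1, so H_0 = Z.
  H_1: rank ker ∂_1 − rank ∂_2 = (27 − 8) − 17 = 2, and the invariant factors of ∂_2 are all 1, so H_1 = Z^2.
  H_2: rank ker ∂_2 − rank ∂_3 = (18 − 17) − 0 = 1, and there is no ∂_3, so H_2 = Z.

H_0 = Z,  H_1 = Z^2,  H_2 = Z.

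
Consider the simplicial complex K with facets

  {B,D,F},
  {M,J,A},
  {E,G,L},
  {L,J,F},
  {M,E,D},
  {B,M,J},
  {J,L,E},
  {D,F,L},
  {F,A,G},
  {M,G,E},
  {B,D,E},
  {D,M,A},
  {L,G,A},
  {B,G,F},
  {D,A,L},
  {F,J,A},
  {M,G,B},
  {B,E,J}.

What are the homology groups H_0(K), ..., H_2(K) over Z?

H_0 ≅ Z,  H_1 ≅ Z × Z/2,  H_2 = 0.

We work with the vertex ordering A < B < D < E < F < G < J < L < M. The simplices of K, each written with vertices in increasing order, are:

  0-simplices (9): A, B, D, E, F, G, J, L, M
  1-simplices (27): AD, AF, AG, AJ, AL, AM, BD, BE, BF, BG, BJ, BM, DE, DF, DL, DM, EG, EJ, EL, EM, FG, FJ, FL, GL, GM, JL, JM
  2-simplices (18): ADL, ADM, AFG, AFJ, AGL, AJM, BDE, BDF, BEJ, BFG, BGM, BJM, DEM, DFL, EGL, EGM, EJL, FJL

giving chain groups C_0 ≅ Z^9, C_1 ≅ Z^27, C_2 ≅ Z^18.

The boundary map ∂_1: C_1 → C_0 maps an edge to its endpoints' difference, ∂[p,q] = q − p.
As a 9×27 matrix over Z this has rank 8, with invariant factors (1,1,1,1,1,1,1,1).

∂_2: C_2 → C_1 maps a triangle to the signed sum of its edges. For instance
  ∂BDE = DE − BE + BD,
  ∂AFJ = FJ − AJ + AF.
The resulting 27×18 matrix has rank 18, and its Smith normal form has invariant factors (1,1,1,1,1,1,1,1,1,1,1,1,1,1,1,1,1,2).

Computing H_k = (kernel of ∂_k) / (image of ∂_{k+1}):

  H_0: rank C_0 − rank ∂_1 = 9 − 8 = 1, and the invariant factors of ∂_1 are all 1, so H_0 ≅ Z.
  H_1: rank ker ∂_1 − rank ∂_2 = (27 − 8) − 18 = 1, and ∂_2 has invariant factor 2 > 1, so H_1 ≅ Z × Z/2.
  H_2: rank ker ∂_2 − rank ∂_3 = (18 − 18) − 0 = 0, and there is no ∂_3, so H_2 ≅ 0.

(K is a triangulation of the Klein bottle.)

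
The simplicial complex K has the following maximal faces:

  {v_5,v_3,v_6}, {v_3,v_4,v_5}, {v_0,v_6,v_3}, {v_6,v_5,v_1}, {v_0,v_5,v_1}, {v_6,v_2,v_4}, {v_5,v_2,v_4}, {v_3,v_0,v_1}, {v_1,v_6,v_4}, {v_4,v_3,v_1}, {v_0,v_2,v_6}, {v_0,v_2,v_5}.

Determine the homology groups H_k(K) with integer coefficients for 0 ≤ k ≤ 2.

Fix the vertex order v_0 < v_1 < v_2 < v_3 < v_4 < v_5 < v_6 and write every simplex with vertices in increasing order. Then dim K = 2 and the simplices of K are:

  0-simplices (7): [v_0], [v_1], [v_2], [v_3], [v_4], [v_5], [v_6]
  1-simplices (18): (18 of them)
  2-simplices (12): (12 of them)

so the chain groups are C_0 ≅ Z^7, C_1 ≅ Z^18, C_2 ≅ Z^12.

Boundary ∂_1: C_1 → C_0 maps an edge to its endpoints' difference, ∂[p,q] = q − p. For instance
  ∂[v_2,v_4] = [v_4] − [v_2].
The 7×18 boundary matrix has rank 6 and Smith normal form diag(1,1,1,1,1,1).

The boundary map ∂_2: C_2 → C_1 sends each 2-simplex [p,q,r] to [q,r] − [p,r] + [p,q]. For instance
  ∂[v_0,v_2,v_6] = [v_2,v_6] − [v_0,v_6] + [v_0,v_2],
  ∂[v_0,v_3,v_6] = [v_3,v_6] − [v_0,v_6] + [v_0,v_3].
The 18×12 boundary matrix has rank 12 and Smith normal form diag(1,1,1,1,1,1,1,1,1,1,1,2).

Reading off H_k = ker ∂_k / im ∂_{k+1}:

  H_0: rank C_0 − rank ∂_1 = 7 − 6 = 1, and the invariant factors of ∂_1 are all 1, so H_0 ≅ Z.
  H_1: rank ker ∂_1 − rank ∂_2 = (18 − 6) − 12 = 0, and ∂_2 has invariant factor 2 > 1, so H_1 ≅ Z/2.
  H_2: rank ker ∂_2 − rank ∂_3 = (12 − 12) − 0 = 0, and there is no ∂_3, so H_2 ≅ 0.

As a check, the Euler characteristic is 7 − 18 + 12 = 1, which agrees with 1 − 0 + 0 = 1.

H_0 = Z,  H_1 = Z/2,  H_2 = 0.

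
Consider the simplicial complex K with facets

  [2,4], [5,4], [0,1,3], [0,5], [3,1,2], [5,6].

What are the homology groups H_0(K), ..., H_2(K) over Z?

Fix the vertex order 0 < 1 < 2 < 3 < 4 < 5 < 6 and write every simplex with vertices in increasing order. Then dim K = 2 and the simplices of K are:

  0-simplices (7): [0], [1], [2], [3], [4], [5], [6]
  1-simplices (9): [0,1], [0,3], [0,5], [1,2], [1,3], [2,3], [2,4], [4,5], [5,6]
  2-simplices (2): [0,1,3], [1,2,3]

Hence C_0 ≅ Z^7, C_1 ≅ Z^9, C_2 ≅ Z^2.

∂_1: C_1 → C_0 maps an edge to its endpoints' difference, ∂[p,q] = q − p. For instance
  ∂[0,1] = [1] − [0].
The 7×9 boundary matrix has rank 6 and Smith normal form diag(1,1,1,1,1,1).

∂_2: C_2 → C_1 maps a triangle to the signed sum of its edges. For instance
  ∂[0,1,3] = [1,3] − [0,3] + [0,1],
  ∂[1,2,3] = [2,3] − [1,3] + [1,2].
This gives a 9×2 integer matrix of rank 2; reducing to Smith normal form yields diagonal entries (1,1).

Now H_k = ker ∂_k / im ∂_{k+1}, so:

  H_0: rank C_0 − rank ∂_1 = 7 − 6 = 1, and the invariant factors of ∂_1 are all 1, so H_0 ≅ Z.
  H_1: rank ker ∂_1 − rank ∂_2 = (9 − 6) − 2 = 1, and the invariant factors of ∂_2 are all 1, so H_1 ≅ Z.
  H_2: rank ker ∂_2 − rank ∂_3 = (2 − 2) − 0 = 0, and there is no ∂_3, so H_2 ≅ 0.

H_0 ≅ Z,  H_1 ≅ Z,  H_2 = 0.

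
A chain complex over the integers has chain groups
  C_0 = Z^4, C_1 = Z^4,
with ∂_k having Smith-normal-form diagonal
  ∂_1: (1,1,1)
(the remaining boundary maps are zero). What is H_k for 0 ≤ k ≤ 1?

H_0: b_0 = 4 − 0 − 3 = 1; torsion from ∂_1 factors > 1: none. So H_0 ≅ Z.
H_1: b_1 = 4 − 3 − 0 = 1; torsion from ∂_2 factors > 1: none. So H_1 ≅ Z.

H_0 ≅ Z,  H_1 ≅ Z.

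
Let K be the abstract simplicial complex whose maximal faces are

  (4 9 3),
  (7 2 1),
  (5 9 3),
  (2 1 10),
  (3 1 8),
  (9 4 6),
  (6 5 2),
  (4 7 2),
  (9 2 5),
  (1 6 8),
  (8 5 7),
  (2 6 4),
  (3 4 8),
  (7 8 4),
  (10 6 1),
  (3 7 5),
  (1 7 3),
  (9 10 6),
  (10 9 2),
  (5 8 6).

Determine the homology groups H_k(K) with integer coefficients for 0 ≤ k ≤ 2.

H_0 = Z,  H_1 = Z ⊕ Z/2Z,  H_2 = 0.

Fix the vertex order 1 < 2 < 3 < 4 < 5 < 6 < 7 < 8 < 9 < 10 and write every simplex with vertices in increasing order. Then dim K = 2 and the simplices of K are:

  0-simplices (10): [1], [2], [3], [4], [5], [6], [7], [8], [9], [10]
  1-simplices (30): (30 of them)
  2-simplices (20): (20 of them)

so the chain groups are C_0 ≅ Z^10, C_1 ≅ Z^30, C_2 ≅ Z^20.

Boundary ∂_1: C_1 → C_0 sends each edge [p,q] (with p < q) to q − p. For instance
  ∂[3,4] = [4] − [3].
The 10×30 boundary matrix has rank 9 and Smith normal form diag(1,1,1,1,1,1,1,1,1).

The boundary map ∂_2: C_2 → C_1 acts by ∂[p,q,r] = [q,r] − [p,r] + [p,q]. For instance
  ∂[2,5,9] = [5,9] − [2,9] + [2,5],
  ∂[6,9,10] = [9,10] − [6,10] + [6,9].
The 30×20 boundary matrix has rank 20 and Smith normal form diag(1,1,1,1,1,1,1,1,1,1,1,1,1,1,1,1,1,1,1,2).

Reading off H_k = ker ∂_k / im ∂_{k+1}:

  H_0: rank C_0 − rank ∂_1 = 10 − 9 = 1, and the invariant factors of ∂_1 are all 1, so H_0 = Z.
  H_1: rank ker ∂_1 − rank ∂_2 = (30 − 9) − 20 = 1, and ∂_2 has invariant factor 2 > 1, so H_1 = Z ⊕ Z/2Z.
  H_2: rank ker ∂_2 − rank ∂_3 = (20 − 20) − 0 = 0, and there is no ∂_3, so H_2 = 0.

(K is a triangulation of the Klein bottle.)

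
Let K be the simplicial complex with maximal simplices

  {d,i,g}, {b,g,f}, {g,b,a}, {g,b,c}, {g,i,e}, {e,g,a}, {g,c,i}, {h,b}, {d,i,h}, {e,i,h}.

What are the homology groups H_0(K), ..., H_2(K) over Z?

We work with the vertex ordering a < b < c < d < e < f < g < h < i. The simplices of K, each written with vertices in increasing order, are:

  0-simplices (9): a, b, c, d, e, f, g, h, i
  1-simplices (18): ab, ae, ag, bc, bf, bg, bh, cg, ci, dg, dh, di, eg, eh, ei, fg, gi, hi
  2-simplices (9): abg, aeg, bcg, bfg, cgi, dgi, dhi, egi, ehi

so the chain groups are C_0 ≅ Z^9, C_1 ≅ Z^18, C_2 ≅ Z^9.

The boundary map ∂_1: C_1 → C_0 is given by ∂[p,q] = [q] − [p]. For instance
  ∂ab = b − a.
This gives a 9×18 integer matrix of rank 8; reducing to Smith normal form yields diagonal entries (1,1,1,1,1,1,1,1).

The boundary map ∂_2: C_2 → C_1 sends each 2-simplex [p,q,r] to [q,r] − [p,r] + [p,q]. For instance
  ∂bcg = cg − bg + bc,
  ∂dgi = gi − di + dg.
The resulting 18×9 matrix has rank 9, and its Smith normal form has invariant factors (1,1,1,1,1,1,1,1,1).

Computing H_k = (kernel of ∂_k) / (image of ∂_{k+1}):

  H_0: rank C_0 − rank ∂_1 = 9 − 8 = 1, and the invariant factors of ∂_1 are all 1, so H_0 ≅ Z.
  H_1: rank ker ∂_1 − rank ∂_2 = (18 − 8) − 9 = 1, and the invariant factors of ∂_2 are all 1, so H_1 ≅ Z.
  H_2: rank ker ∂_2 − rank ∂_3 = (9 − 9) − 0 = 0, and there is no ∂_3, so H_2 ≅ 0.

H_0 = Z,  H_1 = Z,  H_2 = 0.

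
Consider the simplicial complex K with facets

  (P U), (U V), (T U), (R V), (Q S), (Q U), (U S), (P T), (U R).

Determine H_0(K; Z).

H_0 = Z.

Order the vertices as P < Q < R < S < T < U < V. Listing each simplex with vertices in this order, K has dimension 1 with simplices:

  0-simplices (7): P, Q, R, S, T, U, V
  1-simplices (9): PT, PU, QS, QU, RU, RV, SU, TU, UV

Hence C_0 ≅ Z^7, C_1 ≅ Z^9.

∂_1: C_1 → C_0 maps an edge to its endpoints' difference, ∂[p,q] = q − p.
The resulting 7×9 matrix has rank 6, and its Smith normal form has invariant factors (1,1,1,1,1,1).

Now H_k = ker ∂_k / im ∂_{k+1}, so:

  H_0: rank C_0 − rank ∂_1 = 7 − 6 = 1, and the invariant factors of ∂_1 are all 1, so H_0 ≅ Z.

(K is a triangulation of a wedge of 3 circles.)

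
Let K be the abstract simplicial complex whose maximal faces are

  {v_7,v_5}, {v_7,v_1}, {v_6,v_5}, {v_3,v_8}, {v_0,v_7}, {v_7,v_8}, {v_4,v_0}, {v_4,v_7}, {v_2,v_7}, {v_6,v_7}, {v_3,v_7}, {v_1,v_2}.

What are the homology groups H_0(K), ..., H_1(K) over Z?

Fix the vertex order v_0 < v_1 < v_2 < v_3 < v_4 < v_5 < v_6 < v_7 < v_8 and write every simplex with vertices in increasing order. Then dim K = 1 and the simplices of K are:

  0-simplices (9): [v_0], [v_1], [v_2], [v_3], [v_4], [v_5], [v_6], [v_7], [v_8]
  1-simplices (12): [v_0,v_4], [v_0,v_7], [v_1,v_2], [v_1,v_7], [v_2,v_7], [v_3,v_7], [v_3,v_8], [v_4,v_7], [v_5,v_6], [v_5,v_7], [v_6,v_7], [v_7,v_8]

Hence C_0 ≅ Z^9, C_1 ≅ Z^12.

The boundary map ∂_1: C_1 → C_0 maps an edge to its endpoints' difference, ∂[p,q] = q − p.
This gives a 9×12 integer matrix of rank 8; reducing to Smith normal form yields diagonal entries (1,1,1,1,1,1,1,1).

Now H_k = ker ∂_k / im ∂_{k+1}, so:

  H_0: rank C_0 − rank ∂_1 = 9 − 8 = 1, and the invariant factors of ∂_1 are all 1, so H_0 ≅ Z.
  H_1: rank ker ∂_1 − rank ∂_2 = (12 − 8) − 0 = 4, and there is no ∂_2, so H_1 ≅ Z^4.

As a check, the Euler characteristic is 9 − 12 = -3, which agrees with 1 − 4 = -3.

H_0 = Z,  H_1 = Z^4.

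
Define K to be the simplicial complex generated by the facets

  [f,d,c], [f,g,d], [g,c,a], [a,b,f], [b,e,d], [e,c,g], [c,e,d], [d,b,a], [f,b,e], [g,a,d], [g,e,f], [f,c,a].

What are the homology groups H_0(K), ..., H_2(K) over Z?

H_0 = Z,  H_1 = Z/2,  H_2 = 0.

K has 7 vertices, 18 edges, 12 triangles.
rank ∂_0 = 0, rank ∂_1 = 6 ⇒ b_0 = 7 − 0 − 6 = 1; all invariant factors of ∂_1 are 1 so no torsion. So H_0 = Z.
rank ∂_1 = 6, rank ∂_2 = 12 ⇒ b_1 = 18 − 6 − 12 = 0; ∂_2 has invariant factor(s) [2] giving torsion. So H_1 = Z/2.
rank ∂_2 = 12, rank ∂_3 = 0 ⇒ b_2 = 12 − 12 − 0 = 0. So H_2 = 0.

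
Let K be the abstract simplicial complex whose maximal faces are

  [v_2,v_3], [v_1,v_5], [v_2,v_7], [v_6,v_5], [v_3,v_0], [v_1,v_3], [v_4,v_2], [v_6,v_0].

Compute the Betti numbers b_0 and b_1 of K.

b_0 = 1, b_1 = 1.

K has 8 vertices, 8 edges.
rank ∂_0 = 0, rank ∂_1 = 7 ⇒ b_0 = 8 − 0 − 7 = 1; all invariant factors of ∂_1 are 1 so no torsion. So H_0 = Z.
rank ∂_1 = 7, rank ∂_2 = 0 ⇒ b_1 = 8 − 7 − 0 = 1. So H_1 = Z.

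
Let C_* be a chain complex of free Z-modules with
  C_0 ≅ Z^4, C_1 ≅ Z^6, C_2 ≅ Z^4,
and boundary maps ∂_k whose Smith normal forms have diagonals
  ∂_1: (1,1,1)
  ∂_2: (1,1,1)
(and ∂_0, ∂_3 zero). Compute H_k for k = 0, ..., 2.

H_0 = Z,  H_1 = 0,  H_2 = Z.

H_0: b_0 = 4 − 0 − 3 = 1; torsion from ∂_1 factors > 1: none. So H_0 = Z.
H_1: b_1 = 6 − 3 − 3 = 0; torsion from ∂_2 factors > 1: none. So H_1 = 0.
H_2: b_2 = 4 − 3 − 0 = 1; torsion from ∂_3 factors > 1: none. So H_2 = Z.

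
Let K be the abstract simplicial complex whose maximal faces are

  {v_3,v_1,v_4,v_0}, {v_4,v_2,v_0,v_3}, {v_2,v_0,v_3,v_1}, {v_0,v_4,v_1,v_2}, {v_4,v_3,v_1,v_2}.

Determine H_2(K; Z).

H_2 ≅ 0.

Order the vertices as v_0 < v_1 < v_2 < v_3 < v_4. Listing each simplex with vertices in this order, K has dimension 3 with simplices:

  0-simplices (5): [v_0], [v_1], [v_2], [v_3], [v_4]
  1-simplices (10): [v_0,v_1], [v_0,v_2], [v_0,v_3], [v_0,v_4], [v_1,v_2], [v_1,v_3], [v_1,v_4], [v_2,v_3], [v_2,v_4], [v_3,v_4]
  2-simplices (10): [v_0,v_1,v_2], [v_0,v_1,v_3], [v_0,v_1,v_4], [v_0,v_2,v_3], [v_0,v_2,v_4], [v_0,v_3,v_4], [v_1,v_2,v_3], [v_1,v_2,v_4], [v_1,v_3,v_4], [v_2,v_3,v_4]
  3-simplices (5): [v_0,v_1,v_2,v_3], [v_0,v_1,v_2,v_4], [v_0,v_1,v_3,v_4], [v_0,v_2,v_3,v_4], [v_1,v_2,v_3,v_4]

Hence C_0 ≅ Z^5, C_1 ≅ Z^10, C_2 ≅ Z^10, C_3 ≅ Z^5.

The boundary map ∂_1: C_1 → C_0 sends each edge [p,q] (with p < q) to q − p.
The resulting 5×10 matrix has rank 4, and its Smith normal form has invariant factors (1,1,1,1).

Boundary ∂_2: C_2 → C_1 maps a triangle to the signed sum of its edges. For instance
  ∂[v_0,v_2,v_3] = [v_2,v_3] − [v_0,v_3] + [v_0,v_2],
  ∂[v_2,v_3,v_4] = [v_3,v_4] − [v_2,v_4] + [v_2,v_3].
As a 10×10 matrix over Z this has rank 6, with invariant factors (1,1,1,1,1,1).

The boundary map ∂_3: C_3 → C_2 sends each 3-simplex σ to the alternating sum Σ_i (−1)^i (σ with its i-th vertex removed). For instance
  ∂[v_0,v_1,v_3,v_4] = [v_1,v_3,v_4] − [v_0,v_3,v_4] + [v_0,v_1,v_4] − [v_0,v_1,v_3],
  ∂[v_0,v_2,v_3,v_4] = [v_2,v_3,v_4] − [v_0,v_3,v_4] + [v_0,v_2,v_4] − [v_0,v_2,v_3].
The 10×5 boundary matrix has rank 4 and Smith normal form diag(1,1,1,1).

Reading off H_k = ker ∂_k / im ∂_{k+1}:

  H_2: rank ker ∂_2 − rank ∂_3 = (10 − 6) − 4 = 0, and the invariant factors of ∂_3 are all 1, so H_2 ≅ 0.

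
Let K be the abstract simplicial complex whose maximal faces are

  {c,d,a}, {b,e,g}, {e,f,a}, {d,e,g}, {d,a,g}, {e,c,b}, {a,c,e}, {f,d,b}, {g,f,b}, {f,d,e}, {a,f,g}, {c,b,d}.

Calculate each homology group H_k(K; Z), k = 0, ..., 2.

H_0 = Z,  H_1 = Z/2,  H_2 = 0.

Fix the vertex order a < b < c < d < e < f < g and write every simplex with vertices in increasing order. Then dim K = 2 and the simplices of K are:

  0-simplices (7): a, b, c, d, e, f, g
  1-simplices (18): ac, ad, ae, af, ag, bc, bd, be, bf, bg, cd, ce, de, df, dg, ef, eg, fg
  2-simplices (12): acd, ace, adg, aef, afg, bcd, bce, bdf, beg, bfg, def, deg

giving chain groups C_0 ≅ Z^7, C_1 ≅ Z^18, C_2 ≅ Z^12.

The boundary map ∂_1: C_1 → C_0 maps an edge to its endpoints' difference, ∂[p,q] = q − p. For instance
  ∂df = f − d.
This gives a 7×18 integer matrix of rank 6; reducing to Smith normal form yields diagonal entries (1,1,1,1,1,1).

Boundary ∂_2: C_2 → C_1 sends each 2-simplex [p,q,r] to [q,r] − [p,r] + [p,q]. For instance
  ∂bfg = fg − bg + bf,
  ∂deg = eg − dg + de.
The resulting 18×12 matrix has rank 12, and its Smith normal form has invariant factors (1,1,1,1,1,1,1,1,1,1,1,2).

Computing H_k = (kernel of ∂_k) / (image of ∂_{k+1}):

  H_0: rank C_0 − rank ∂_1 = 7 − 6 = 1, and the invariant factors of ∂_1 are all 1, so H_0 = Z.
  H_1: rank ker ∂_1 − rank ∂_2 = (18 − 6) − 12 = 0, and ∂_2 has invariant factor 2 > 1, so H_1 = Z/2.
  H_2: rank ker ∂_2 − rank ∂_3 = (12 − 12) − 0 = 0, and there is no ∂_3, so H_2 = 0.

As a check, the Euler characteristic is 7 − 18 + 12 = 1, which agrees with 1 − 0 + 0 = 1.
(K is a triangulation of the real projective plane RP^2.)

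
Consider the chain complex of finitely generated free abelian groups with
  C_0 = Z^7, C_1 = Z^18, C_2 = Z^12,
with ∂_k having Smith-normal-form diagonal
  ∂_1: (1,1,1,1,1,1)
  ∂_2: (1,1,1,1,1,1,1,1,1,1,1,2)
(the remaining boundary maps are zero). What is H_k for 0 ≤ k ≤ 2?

H_0 ≅ Z,  H_1 ≅ Z/2,  H_2 = 0.

H_0: b_0 = 7 − 0 − 6 = 1; torsion from ∂_1 factors > 1: none. So H_0 ≅ Z.
H_1: b_1 = 18 − 6 − 12 = 0; torsion from ∂_2 factors > 1: [2]. So H_1 ≅ Z/2.
H_2: b_2 = 12 − 12 − 0 = 0; torsion from ∂_3 factors > 1: none. So H_2 ≅ 0.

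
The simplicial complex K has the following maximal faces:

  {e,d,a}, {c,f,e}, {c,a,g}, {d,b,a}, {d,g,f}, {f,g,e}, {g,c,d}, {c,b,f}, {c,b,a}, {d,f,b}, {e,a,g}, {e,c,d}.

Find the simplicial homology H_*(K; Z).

Fix the vertex order a < b < c < d < e < f < g and write every simplex with vertices in increasing order. Then dim K = 2 and the simplices of K are:

  0-simplices (7): a, b, c, d, e, f, g
  1-simplices (18): ab, ac, ad, ae, ag, bc, bd, bf, cd, ce, cf, cg, de, df, dg, ef, eg, fg
  2-simplices (12): abc, abd, acg, ade, aeg, bcf, bdf, cde, cdg, cef, dfg, efg

giving chain groups C_0 ≅ Z^7, C_1 ≅ Z^18, C_2 ≅ Z^12.

The boundary map ∂_1: C_1 → C_0 is given by ∂[p,q] = [q] − [p]. For instance
  ∂de = e − d.
The 7×18 boundary matrix has rank 6 and Smith normal form diag(1,1,1,1,1,1).

The boundary map ∂_2: C_2 → C_1 maps a triangle to the signed sum of its edges. For instance
  ∂dfg = fg − dg + df,
  ∂ade = de − ae + ad.
This gives a 18×12 integer matrix of rank 12; reducing to Smith normal form yields diagonal entries (1,1,1,1,1,1,1,1,1,1,1,2).

Computing H_k = (kernel of ∂_k) / (image of ∂_{k+1}):

  H_0: rank C_0 − rank ∂_1 = 7 − 6 = 1, and the invariant factors of ∂_1 are all 1, so H_0 ≅ Z.
  H_1: rank ker ∂_1 − rank ∂_2 = (18 − 6) − 12 = 0, and ∂_2 has invariant factor 2 > 1, so H_1 ≅ Z/2.
  H_2: rank ker ∂_2 − rank ∂_3 = (12 − 12) − 0 = 0, and there is no ∂_3, so H_2 ≅ 0.

(K is a triangulation of the real projective plane RP^2.)

H_0 = Z,  H_1 = Z/2,  H_2 = 0.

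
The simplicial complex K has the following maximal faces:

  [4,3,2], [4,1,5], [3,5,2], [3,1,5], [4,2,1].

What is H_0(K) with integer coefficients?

Fix the vertex order 1 < 2 < 3 < 4 < 5 and write every simplex with vertices in increasing order. Then dim K = 2 and the simplices of K are:

  0-simplices (5): [1], [2], [3], [4], [5]
  1-simplices (10): [1,2], [1,3], [1,4], [1,5], [2,3], [2,4], [2,5], [3,4], [3,5], [4,5]
  2-simplices (5): [1,2,4], [1,3,5], [1,4,5], [2,3,4], [2,3,5]

Hence C_0 ≅ Z^5, C_1 ≅ Z^10, C_2 ≅ Z^5.

Boundary ∂_1: C_1 → C_0 sends each edge [p,q] (with p < q) to q − p. For instance
  ∂[3,5] = [5] − [3].
As a 5×10 matrix over Z this has rank 4, with invariant factors (1,1,1,1).

Boundary ∂_2: C_2 → C_1 sends each 2-simplex [p,q,r] to [q,r] − [p,r] + [p,q]. For instance
  ∂[1,4,5] = [4,5] − [1,5] + [1,4],
  ∂[2,3,4] = [3,4] − [2,4] + [2,3].
This gives a 10×5 integer matrix of rank 5; reducing to Smith normal form yields diagonal entries (1,1,1,1,1).

Now H_k = ker ∂_k / im ∂_{k+1}, so:

  H_0: rank C_0 − rank ∂_1 = 5 − 4 = 1, and the invariant factors of ∂_1 are all 1, so H_0 ≅ Z.

(K is a triangulation of the Möbius band.)

H_0 = Z.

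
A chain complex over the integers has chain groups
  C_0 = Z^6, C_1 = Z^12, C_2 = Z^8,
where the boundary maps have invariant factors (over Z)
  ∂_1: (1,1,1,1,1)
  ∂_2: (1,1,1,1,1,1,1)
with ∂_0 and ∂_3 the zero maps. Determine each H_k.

H_0: b_0 = 6 − 0 − 5 = 1; torsion from ∂_1 factors > 1: none. So H_0 = Z.
H_1: b_1 = 12 − 5 − 7 = 0; torsion from ∂_2 factors > 1: none. So H_1 = 0.
H_2: b_2 = 8 − 7 − 0 = 1; torsion from ∂_3 factors > 1: none. So H_2 = Z.

H_0 = Z,  H_1 = 0,  H_2 = Z.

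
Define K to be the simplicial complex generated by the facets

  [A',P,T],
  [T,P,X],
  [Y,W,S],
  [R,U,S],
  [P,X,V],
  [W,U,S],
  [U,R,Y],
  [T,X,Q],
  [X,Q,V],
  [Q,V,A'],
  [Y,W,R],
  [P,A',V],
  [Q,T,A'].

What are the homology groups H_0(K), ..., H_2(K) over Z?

H_0 = Z^2,  H_1 = Z,  H_2 = Z.

Order the vertices as P < Q < R < S < T < U < V < W < X < Y < A'. Listing each simplex with vertices in this order, K has dimension 2 with simplices:

  0-simplices (11): [P], [Q], [R], [S], [T], [U], [V], [W], [X], [Y], [A']
  1-simplices (22): [P,T], [P,V], [P,X], [P,A'], [Q,T], [Q,V], [Q,X], [Q,A'], [R,S], [R,U], [R,W], [R,Y], [S,U], [S,W], [S,Y], [T,X], [T,A'], [U,W], [U,Y], [V,X], [V,A'], [W,Y]
  2-simplices (13): [P,T,X], [P,T,A'], [P,V,X], [P,V,A'], [Q,T,X], [Q,T,A'], [Q,V,X], [Q,V,A'], [R,S,U], [R,U,Y], [R,W,Y], [S,U,W], [S,W,Y]

so the chain groups are C_0 ≅ Z^11, C_1 ≅ Z^22, C_2 ≅ Z^13.

Boundary ∂_1: C_1 → C_0 is given by ∂[p,q] = [q] − [p]. For instance
  ∂[U,Y] = [Y] − [U].
The resulting 11×22 matrix has rank 9, and its Smith normal form has invariant factors (1,1,1,1,1,1,1,1,1).

Boundary ∂_2: C_2 → C_1 acts by ∂[p,q,r] = [q,r] − [p,r] + [p,q]. For instance
  ∂[R,S,U] = [S,U] − [R,U] + [R,S],
  ∂[P,T,X] = [T,X] − [P,X] + [P,T].
This gives a 22×13 integer matrix of rank 12; reducing to Smith normal form yields diagonal entries (1,1,1,1,1,1,1,1,1,1,1,1).

Computing H_k = (kernel of ∂_k) / (image of ∂_{k+1}):

  H_0: rank C_0 − rank ∂_1 = 11 − 9 = 2, and the invariant factors of ∂_1 are all 1, so H_0 = Z^2.
  H_1: rank ker ∂_1 − rank ∂_2 = (22 − 9) − 12 = 1, and the invariant factors of ∂_2 are all 1, so H_1 = Z.
  H_2: rank ker ∂_2 − rank ∂_3 = (13 − 12) − 0 = 1, and there is no ∂_3, so H_2 = Z.

As a check, the Euler characteristic is 11 − 22 + 13 = 2, which agrees with 2 − 1 + 1 = 2.
(K is a triangulation of the disjoint union of the Möbius band and the 2-sphere S^2.)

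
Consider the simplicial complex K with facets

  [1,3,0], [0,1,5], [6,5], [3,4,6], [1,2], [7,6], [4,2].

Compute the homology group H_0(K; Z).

H_0 = Z.

K has 8 vertices, 12 edges, 3 triangles.
rank ∂_0 = 0, rank ∂_1 = 7 ⇒ b_0 = 8 − 0 − 7 = 1; all invariant factors of ∂_1 are 1 so no torsion. So H_0 = Z.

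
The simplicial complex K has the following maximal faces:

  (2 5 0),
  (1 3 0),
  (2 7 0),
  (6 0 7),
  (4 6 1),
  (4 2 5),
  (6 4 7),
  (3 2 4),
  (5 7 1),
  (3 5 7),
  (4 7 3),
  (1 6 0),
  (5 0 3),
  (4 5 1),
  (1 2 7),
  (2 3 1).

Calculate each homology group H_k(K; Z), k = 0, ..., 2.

We work with the vertex ordering 0 < 1 < 2 < 3 < 4 < 5 < 6 < 7. The simplices of K, each written with vertices in increasing order, are:

  0-simplices (8): [0], [1], [2], [3], [4], [5], [6], [7]
  1-simplices (24): (24 of them)
  2-simplices (16): [0,1,3], [0,1,6], [0,2,5], [0,2,7], [0,3,5], [0,6,7], [1,2,3], [1,2,7], [1,4,5], [1,4,6], [1,5,7], [2,3,4], [2,4,5], [3,4,7], [3,5,7], [4,6,7]

so the chain groups are C_0 ≅ Z^8, C_1 ≅ Z^24, C_2 ≅ Z^16.

Boundary ∂_1: C_1 → C_0 sends each edge [p,q] (with p < q) to q − p.
The resulting 8×24 matrix has rank 7, and its Smith normal form has invariant factors (1,1,1,1,1,1,1).

The boundary map ∂_2: C_2 → C_1 sends each 2-simplex [p,q,r] to [q,r] − [p,r] + [p,q]. For instance
  ∂[1,4,5] = [4,5] − [1,5] + [1,4],
  ∂[0,1,6] = [1,6] − [0,6] + [0,1].
This gives a 24×16 integer matrix of rank 15; reducing to Smith normal form yields diagonal entries (1,1,1,1,1,1,1,1,1,1,1,1,1,1,1).

From H_k ≅ ker(∂_k) / im(∂_{k+1}) we obtain:

  H_0: rank C_0 − rank ∂_1 = 8 − 7 = 1, and the invariant factors of ∂_1 are all 1, so H_0 ≅ Z.
  H_1: rank ker ∂_1 − rank ∂_2 = (24 − 7) − 15 = 2, and the invariant factors of ∂_2 are all 1, so H_1 ≅ Z^2.
  H_2: rank ker ∂_2 − rank ∂_3 = (16 − 15) − 0 = 1, and there is no ∂_3, so H_2 ≅ Z.

As a check, the Euler characteristic is 8 − 24 + 16 = 0, which agrees with 1 − 2 + 1 = 0.

H_0 ≅ Z,  H_1 ≅ Z^2,  H_2 ≅ Z.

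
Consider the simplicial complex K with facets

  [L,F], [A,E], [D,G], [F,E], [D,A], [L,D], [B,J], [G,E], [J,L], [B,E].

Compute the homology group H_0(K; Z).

H_0 = Z.

We work with the vertex ordering A < B < D < E < F < G < J < L. The simplices of K, each written with vertices in increasing order, are:

  0-simplices (8): A, B, D, E, F, G, J, L
  1-simplices (10): AD, AE, BE, BJ, DG, DL, EF, EG, FL, JL

giving chain groups C_0 ≅ Z^8, C_1 ≅ Z^10.

Boundary ∂_1: C_1 → C_0 is given by ∂[p,q] = [q] − [p]. For instance
  ∂AE = E − A.
This gives a 8×10 integer matrix of rank 7; reducing to Smith normal form yields diagonal entries (1,1,1,1,1,1,1).

Now H_k = ker ∂_k / im ∂_{k+1}, so:

  H_0: rank C_0 − rank ∂_1 = 8 − 7 = 1, and the invariant factors of ∂_1 are all 1, so H_0 ≅ Z.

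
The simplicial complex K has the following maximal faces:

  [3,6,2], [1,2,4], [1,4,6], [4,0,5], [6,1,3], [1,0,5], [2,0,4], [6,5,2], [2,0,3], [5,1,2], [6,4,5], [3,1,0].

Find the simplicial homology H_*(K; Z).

Order the vertices as 0 < 1 < 2 < 3 < 4 < 5 < 6. Listing each simplex with vertices in this order, K has dimension 2 with simplices:

  0-simplices (7): [0], [1], [2], [3], [4], [5], [6]
  1-simplices (18): [0,1], [0,2], [0,3], [0,4], [0,5], [1,2], [1,3], [1,4], [1,5], [1,6], [2,3], [2,4], [2,5], [2,6], [3,6], [4,5], [4,6], [5,6]
  2-simplices (12): [0,1,3], [0,1,5], [0,2,3], [0,2,4], [0,4,5], [1,2,4], [1,2,5], [1,3,6], [1,4,6], [2,3,6], [2,5,6], [4,5,6]

giving chain groups C_0 ≅ Z^7, C_1 ≅ Z^18, C_2 ≅ Z^12.

The boundary map ∂_1: C_1 → C_0 maps an edge to its endpoints' difference, ∂[p,q] = q − p. For instance
  ∂[4,5] = [5] − [4].
The resulting 7×18 matrix has rank 6, and its Smith normal form has invariant factors (1,1,1,1,1,1).

Boundary ∂_2: C_2 → C_1 acts by ∂[p,q,r] = [q,r] − [p,r] + [p,q]. For instance
  ∂[2,5,6] = [5,6] − [2,6] + [2,5],
  ∂[0,4,5] = [4,5] − [0,5] + [0,4].
This gives a 18×12 integer matrix of rank 12; reducing to Smith normal form yields diagonal entries (1,1,1,1,1,1,1,1,1,1,1,2).

From H_k ≅ ker(∂_k) / im(∂_{k+1}) we obtain:

  H_0: rank C_0 − rank ∂_1 = 7 − 6 = 1, and the invariant factors of ∂_1 are all 1, so H_0 ≅ Z.
  H_1: rank ker ∂_1 − rank ∂_2 = (18 − 6) − 12 = 0, and ∂_2 has invariant factor 2 > 1, so H_1 ≅ Z/2.
  H_2: rank ker ∂_2 − rank ∂_3 = (12 − 12) − 0 = 0, and there is no ∂_3, so H_2 ≅ 0.

H_0 ≅ Z,  H_1 ≅ Z/2,  H_2 = 0.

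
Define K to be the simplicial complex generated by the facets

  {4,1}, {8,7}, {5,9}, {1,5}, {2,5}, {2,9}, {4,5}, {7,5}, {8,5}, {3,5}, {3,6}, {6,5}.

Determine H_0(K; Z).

H_0 ≅ Z.

K has 9 vertices, 12 edges.
rank ∂_0 = 0, rank ∂_1 = 8 ⇒ b_0 = 9 − 0 − 8 = 1; all invariant factors of ∂_1 are 1 so no torsion. So H_0 ≅ Z.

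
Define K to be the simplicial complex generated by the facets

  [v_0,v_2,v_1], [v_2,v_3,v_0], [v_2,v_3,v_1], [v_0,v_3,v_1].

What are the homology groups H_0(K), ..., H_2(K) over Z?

H_0 ≅ Z,  H_1 = 0,  H_2 ≅ Z.

Fix the vertex order v_0 < v_1 < v_2 < v_3 and write every simplex with vertices in increasing order. Then dim K = 2 and the simplices of K are:

  0-simplices (4): [v_0], [v_1], [v_2], [v_3]
  1-simplices (6): [v_0,v_1], [v_0,v_2], [v_0,v_3], [v_1,v_2], [v_1,v_3], [v_2,v_3]
  2-simplices (4): [v_0,v_1,v_2], [v_0,v_1,v_3], [v_0,v_2,v_3], [v_1,v_2,v_3]

Hence C_0 ≅ Z^4, C_1 ≅ Z^6, C_2 ≅ Z^4.

Boundary ∂_1: C_1 → C_0 is given by ∂[p,q] = [q] − [p]. For instance
  ∂[v_2,v_3] = [v_3] − [v_2].
The 4×6 boundary matrix has rank 3 and Smith normal form diag(1,1,1).

∂_2: C_2 → C_1 sends each 2-simplex [p,q,r] to [q,r] − [p,r] + [p,q]. For instance
  ∂[v_1,v_2,v_3] = [v_2,v_3] − [v_1,v_3] + [v_1,v_2],
  ∂[v_0,v_2,v_3] = [v_2,v_3] − [v_0,v_3] + [v_0,v_2].
As a 6×4 matrix over Z this has rank 3, with invariant factors (1,1,1).

From H_k ≅ ker(∂_k) / im(∂_{k+1}) we obtain:

  H_0: rank C_0 − rank ∂_1 = 4 − 3 = 1, and the invariant factors of ∂_1 are all 1, so H_0 ≅ Z.
  H_1: rank ker ∂_1 − rank ∂_2 = (6 − 3) − 3 = 0, and the invariant factors of ∂_2 are all 1, so H_1 ≅ 0.
  H_2: rank ker ∂_2 − rank ∂_3 = (4 − 3) − 0 = 1, and there is no ∂_3, so H_2 ≅ Z.

As a check, the Euler characteristic is 4 − 6 + 4 = 2, which agrees with 1 − 0 + 1 = 2.
(K is a triangulation of the 2-sphere S^2.)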